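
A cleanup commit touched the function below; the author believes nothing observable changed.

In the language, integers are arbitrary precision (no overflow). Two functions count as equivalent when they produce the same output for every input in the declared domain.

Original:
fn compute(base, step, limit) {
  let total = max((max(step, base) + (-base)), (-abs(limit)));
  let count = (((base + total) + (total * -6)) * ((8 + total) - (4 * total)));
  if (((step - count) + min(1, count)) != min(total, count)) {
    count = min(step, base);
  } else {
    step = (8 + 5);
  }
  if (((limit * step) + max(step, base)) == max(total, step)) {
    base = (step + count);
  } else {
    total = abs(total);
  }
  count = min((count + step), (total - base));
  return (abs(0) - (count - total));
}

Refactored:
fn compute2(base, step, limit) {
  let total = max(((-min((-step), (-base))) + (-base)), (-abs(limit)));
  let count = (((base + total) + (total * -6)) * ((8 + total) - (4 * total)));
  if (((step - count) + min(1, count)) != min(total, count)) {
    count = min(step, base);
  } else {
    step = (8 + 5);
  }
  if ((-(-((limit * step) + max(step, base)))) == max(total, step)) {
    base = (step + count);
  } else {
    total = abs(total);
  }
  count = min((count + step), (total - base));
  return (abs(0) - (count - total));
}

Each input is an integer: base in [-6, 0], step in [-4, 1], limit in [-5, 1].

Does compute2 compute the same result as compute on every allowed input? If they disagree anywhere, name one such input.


Side by side, the visible changes include: min/max/abs usage differs.
As a probe, take base=-1, step=-4, limit=-3: compute runs total := 0 | count := -8 | (((step - count) + min(1, count)) != min(total, count)): true | count := -4 | (((limit * step) + max(step, base)) == max(total, step)): false | total := 0 | count := -8 | result 8; compute2 runs total := 0 | count := -8 | (((step - count) + min(1, count)) != min(total, count)): true | count := -4 | ((-(-((limit * step) + max(step, base)))) == max(total, step)): false | total := 0 | count := -8 | result 8; both end at 8.
Every one of the 294 inputs gives matching results.
verdict: equivalent


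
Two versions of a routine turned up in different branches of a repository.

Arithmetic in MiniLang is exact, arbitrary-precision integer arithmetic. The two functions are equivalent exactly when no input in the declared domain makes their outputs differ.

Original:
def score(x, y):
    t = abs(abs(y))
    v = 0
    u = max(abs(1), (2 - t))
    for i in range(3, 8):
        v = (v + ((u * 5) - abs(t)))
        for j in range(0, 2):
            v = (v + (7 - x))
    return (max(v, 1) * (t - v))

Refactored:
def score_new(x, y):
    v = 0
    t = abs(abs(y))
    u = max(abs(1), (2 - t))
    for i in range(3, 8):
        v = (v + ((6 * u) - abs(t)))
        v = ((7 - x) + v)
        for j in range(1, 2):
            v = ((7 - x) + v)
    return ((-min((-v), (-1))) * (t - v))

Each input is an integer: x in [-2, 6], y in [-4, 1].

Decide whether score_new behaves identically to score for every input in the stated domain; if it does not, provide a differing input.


Evaluate both at x=-2, y=-4.
score: t=4, then v=0, then u=1, then (i=3), then v=1, then (j=0), then v=10, then (j=1), then v=19, then (i=4), then v=20, then (j=0), then v=29, then (j=1), then v=38, then (i=5), then v=39, then (j=0), then v=48, then (j=1), then v=57, then (i=6), then v=58, then (j=0), then v=67, then (j=1), then v=76, then (i=7), then v=77, then (j=0), then v=86, then (j=1), then v=95, then returns -8645
score_new: v=0, then t=4, then u=1, then (i=3), then v=2, then v=11, then (j=1), then v=20, then (i=4), then v=22, then v=31, then (j=1), then v=40, then (i=5), then v=42, then v=51, then (j=1), then v=60, then (i=6), then v=62, then v=71, then (j=1), then v=80, then (i=7), then v=82, then v=91, then (j=1), then v=100, then returns -9600
-8645 and -9600 differ, so these are not the same function on this domain.
verdict: not equivalent; witness: x=-2, y=-4


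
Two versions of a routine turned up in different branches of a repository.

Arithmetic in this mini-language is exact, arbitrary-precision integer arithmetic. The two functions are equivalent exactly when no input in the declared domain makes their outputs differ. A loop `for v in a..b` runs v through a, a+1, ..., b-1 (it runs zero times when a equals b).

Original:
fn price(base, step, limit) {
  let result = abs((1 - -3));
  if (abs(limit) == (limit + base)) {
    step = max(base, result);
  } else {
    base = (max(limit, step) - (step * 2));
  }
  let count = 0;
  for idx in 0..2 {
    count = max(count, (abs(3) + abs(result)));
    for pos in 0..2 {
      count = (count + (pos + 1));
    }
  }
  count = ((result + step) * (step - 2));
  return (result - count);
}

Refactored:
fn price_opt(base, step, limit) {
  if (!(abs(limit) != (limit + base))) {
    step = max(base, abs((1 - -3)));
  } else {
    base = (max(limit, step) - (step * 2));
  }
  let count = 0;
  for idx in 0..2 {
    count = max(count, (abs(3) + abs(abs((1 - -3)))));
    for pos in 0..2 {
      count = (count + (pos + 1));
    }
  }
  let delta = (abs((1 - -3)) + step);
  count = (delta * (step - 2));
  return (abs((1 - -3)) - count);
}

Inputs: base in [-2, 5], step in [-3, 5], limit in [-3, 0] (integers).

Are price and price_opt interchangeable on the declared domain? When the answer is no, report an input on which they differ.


Equivalent — the differences include boolean connective usage differs, and local variable names differ, and arithmetic usage differs, and comparison usage differs, and min/max/abs usage differs, and constant usage differs, yet no declared input distinguishes the two.
As a probe, take base=4, step=1, limit=-3: price runs result = 4; (abs(limit) == (limit + base)) -> false; base = -1; count = 0; [idx=0]; count = 7; [pos=0]; count = 8; [pos=1]; count = 10; [idx=1]; count = 10; [pos=0]; count = 11; [pos=1]; count = 13; count = -5; return 9; price_opt runs (!(abs(limit) != (limit + base))) -> false; base = -1; count = 0; [idx=0]; count = 7; [pos=0]; count = 8; [pos=1]; count = 10; [idx=1]; count = 10; [pos=0]; count = 11; [pos=1]; count = 13; delta = 5; count = -5; return 9; both end at 9.
Every one of the 288 inputs gives matching results.
verdict: equivalent


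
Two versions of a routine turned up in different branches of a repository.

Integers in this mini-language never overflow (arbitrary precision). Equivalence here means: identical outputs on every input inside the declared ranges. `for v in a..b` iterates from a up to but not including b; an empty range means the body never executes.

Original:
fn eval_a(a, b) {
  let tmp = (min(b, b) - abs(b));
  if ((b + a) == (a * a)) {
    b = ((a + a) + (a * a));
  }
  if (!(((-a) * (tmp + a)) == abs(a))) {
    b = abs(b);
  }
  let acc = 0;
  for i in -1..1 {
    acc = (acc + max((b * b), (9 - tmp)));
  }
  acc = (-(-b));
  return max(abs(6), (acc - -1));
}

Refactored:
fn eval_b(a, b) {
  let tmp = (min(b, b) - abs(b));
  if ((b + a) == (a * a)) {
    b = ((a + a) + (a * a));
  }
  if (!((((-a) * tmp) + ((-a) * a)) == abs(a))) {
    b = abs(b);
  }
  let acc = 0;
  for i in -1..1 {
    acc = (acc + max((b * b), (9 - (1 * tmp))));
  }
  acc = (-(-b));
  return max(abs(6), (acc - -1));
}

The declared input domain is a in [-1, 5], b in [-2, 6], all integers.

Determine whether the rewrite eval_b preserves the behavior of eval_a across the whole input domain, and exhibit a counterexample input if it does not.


Although arithmetic usage differs; also constant usage differs, 63/63 inputs agree.
verdict: equivalent


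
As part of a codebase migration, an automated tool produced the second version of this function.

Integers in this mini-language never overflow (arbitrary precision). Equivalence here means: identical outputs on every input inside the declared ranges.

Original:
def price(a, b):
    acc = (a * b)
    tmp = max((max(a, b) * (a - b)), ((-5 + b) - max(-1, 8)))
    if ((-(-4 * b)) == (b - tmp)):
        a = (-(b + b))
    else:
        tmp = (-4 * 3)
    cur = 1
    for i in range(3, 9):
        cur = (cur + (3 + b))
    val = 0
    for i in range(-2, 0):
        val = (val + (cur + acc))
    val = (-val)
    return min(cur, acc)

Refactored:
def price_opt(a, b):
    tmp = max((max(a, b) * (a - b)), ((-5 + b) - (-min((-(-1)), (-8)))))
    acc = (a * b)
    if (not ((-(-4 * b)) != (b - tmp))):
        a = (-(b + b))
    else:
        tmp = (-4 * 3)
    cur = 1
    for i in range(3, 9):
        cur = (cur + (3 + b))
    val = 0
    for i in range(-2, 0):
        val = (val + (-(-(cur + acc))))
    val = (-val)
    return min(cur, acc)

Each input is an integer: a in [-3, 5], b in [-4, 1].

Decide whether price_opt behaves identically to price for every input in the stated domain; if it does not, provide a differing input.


The two versions differ — the changes include min/max/abs usage differs; boolean connective usage differs; comparison usage differs.
Tracing a=4, b=1: price: acc becomes 4; next tmp becomes 12; next ((-(-4 * b)) == (b - tmp)) evaluates to false; next tmp becomes -12; next cur becomes 1; next at i=3:; next cur becomes 5; next at i=4:; next cur becomes 9; next at i=5:; next cur becomes 13; next at i=6:; next cur becomes 17; next at i=7:; next cur becomes 21; next at i=8:; next cur becomes 25; next val becomes 0; next at i=-2:; next val becomes 29; next at i=-1:; next val becomes 58; next val becomes -58; next final value 4 | price_opt: tmp becomes 12; next acc becomes 4; next (not ((-(-4 * b)) != (b - tmp))) evaluates to false; next tmp becomes -12; next cur becomes 1; next at i=3:; next cur becomes 5; next at i=4:; next cur becomes 9; next at i=5:; next cur becomes 13; next at i=6:; next cur becomes 17; next at i=7:; next cur becomes 21; next at i=8:; next cur becomes 25; next val becomes 0; next at i=-2:; next val becomes 29; next at i=-1:; next val becomes 58; next val becomes -58; next final value 4 — matching result 4.
Sweeping the whole domain (54 inputs) finds no disagreement.
verdict: equivalent


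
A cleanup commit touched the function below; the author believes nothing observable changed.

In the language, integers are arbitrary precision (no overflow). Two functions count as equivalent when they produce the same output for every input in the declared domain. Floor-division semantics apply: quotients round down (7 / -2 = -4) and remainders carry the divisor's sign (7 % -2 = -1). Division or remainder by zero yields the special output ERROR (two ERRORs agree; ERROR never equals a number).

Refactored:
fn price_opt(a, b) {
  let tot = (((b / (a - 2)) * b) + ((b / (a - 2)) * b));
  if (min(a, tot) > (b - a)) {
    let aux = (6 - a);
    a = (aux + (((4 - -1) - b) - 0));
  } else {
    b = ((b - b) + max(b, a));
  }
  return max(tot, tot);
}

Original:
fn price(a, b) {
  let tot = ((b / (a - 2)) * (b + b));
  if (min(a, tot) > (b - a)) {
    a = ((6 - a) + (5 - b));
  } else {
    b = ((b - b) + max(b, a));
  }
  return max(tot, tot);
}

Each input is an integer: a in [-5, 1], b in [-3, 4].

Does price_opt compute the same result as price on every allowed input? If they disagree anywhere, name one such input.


Comparing the listings, the differences include: local variable names differ, statement counts differ, arithmetic usage differs, constant usage differs.
One worked example (a=-3, b=-2) — price: tot=0, then (min(a, tot) > (b - a)) is false, then b=-2, then returns 0; price_opt: tot=0, then (min(a, tot) > (b - a)) is false, then b=-2, then returns 0; agreement on 0.
Every one of the 56 inputs gives matching results.
verdict: equivalent


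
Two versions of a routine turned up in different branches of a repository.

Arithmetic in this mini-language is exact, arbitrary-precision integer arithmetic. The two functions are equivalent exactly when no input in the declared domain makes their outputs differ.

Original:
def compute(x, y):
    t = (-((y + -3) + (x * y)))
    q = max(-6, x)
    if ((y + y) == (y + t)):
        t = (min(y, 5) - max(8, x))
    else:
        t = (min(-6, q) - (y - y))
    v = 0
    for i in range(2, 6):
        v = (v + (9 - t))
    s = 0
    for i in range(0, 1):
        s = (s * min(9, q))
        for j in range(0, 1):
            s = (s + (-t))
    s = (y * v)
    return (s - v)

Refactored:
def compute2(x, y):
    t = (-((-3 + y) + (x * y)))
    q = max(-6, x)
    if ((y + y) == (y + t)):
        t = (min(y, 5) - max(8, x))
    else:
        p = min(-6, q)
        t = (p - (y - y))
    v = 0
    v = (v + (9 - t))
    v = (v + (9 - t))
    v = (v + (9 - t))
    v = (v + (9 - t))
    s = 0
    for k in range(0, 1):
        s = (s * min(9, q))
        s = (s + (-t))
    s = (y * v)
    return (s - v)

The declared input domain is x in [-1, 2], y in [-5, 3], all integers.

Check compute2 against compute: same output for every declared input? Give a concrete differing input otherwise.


This is a faithful refactor — statement counts differ; local variable names differ; loop structure differs; constant usage differs; arithmetic usage differs, but the computed results match everywhere.
One worked example (x=2, y=-4) — compute: t := 15 | q := 2 | ((y + y) == (y + t)): false | t := -6 | v := 0 | iter i=2: | v := 15 | iter i=3: | v := 30 | iter i=4: | v := 45 | iter i=5: | v := 60 | s := 0 | iter i=0: | s := 0 | iter j=0: | s := 6 | s := -240 | result -300; compute2: t := 15 | q := 2 | ((y + y) == (y + t)): false | p := -6 | t := -6 | v := 0 | v := 15 | v := 30 | v := 45 | v := 60 | s := 0 | iter k=0: | s := 0 | s := 6 | s := -240 | result -300; agreement on -300.
Sweeping the whole domain (36 inputs) finds no disagreement.
verdict: equivalent


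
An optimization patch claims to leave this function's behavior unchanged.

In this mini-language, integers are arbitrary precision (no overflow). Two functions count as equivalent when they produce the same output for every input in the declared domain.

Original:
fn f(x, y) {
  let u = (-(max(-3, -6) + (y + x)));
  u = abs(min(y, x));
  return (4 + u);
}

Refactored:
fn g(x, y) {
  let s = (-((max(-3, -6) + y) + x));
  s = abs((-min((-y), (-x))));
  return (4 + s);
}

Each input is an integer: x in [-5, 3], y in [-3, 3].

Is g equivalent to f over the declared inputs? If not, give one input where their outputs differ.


These are not equivalent — on x=-5, y=-3 the outputs split (9 vs 7).
f: u=11, then u=5, then returns 9
g: s=11, then s=3, then returns 7
verdict: not equivalent; witness: x=-5, y=-3


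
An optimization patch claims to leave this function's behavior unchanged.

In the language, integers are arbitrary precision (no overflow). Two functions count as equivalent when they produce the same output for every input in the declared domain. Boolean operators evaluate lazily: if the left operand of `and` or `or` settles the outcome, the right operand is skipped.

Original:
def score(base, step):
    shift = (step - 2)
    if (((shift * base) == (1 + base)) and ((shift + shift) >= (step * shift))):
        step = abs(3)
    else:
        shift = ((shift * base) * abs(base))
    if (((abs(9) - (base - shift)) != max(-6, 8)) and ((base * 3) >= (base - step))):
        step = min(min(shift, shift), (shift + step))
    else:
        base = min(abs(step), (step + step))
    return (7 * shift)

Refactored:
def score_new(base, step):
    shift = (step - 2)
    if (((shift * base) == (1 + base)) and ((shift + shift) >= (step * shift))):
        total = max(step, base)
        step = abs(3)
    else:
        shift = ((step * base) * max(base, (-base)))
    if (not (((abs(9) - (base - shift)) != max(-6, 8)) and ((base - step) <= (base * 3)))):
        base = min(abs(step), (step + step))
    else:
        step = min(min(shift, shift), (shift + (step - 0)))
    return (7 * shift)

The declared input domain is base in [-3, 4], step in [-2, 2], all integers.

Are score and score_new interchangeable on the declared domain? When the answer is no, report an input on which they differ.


At base=-3, step=-2: score gives 252, score_new gives 126.
verdict: not equivalent; witness: base=-3, step=-2


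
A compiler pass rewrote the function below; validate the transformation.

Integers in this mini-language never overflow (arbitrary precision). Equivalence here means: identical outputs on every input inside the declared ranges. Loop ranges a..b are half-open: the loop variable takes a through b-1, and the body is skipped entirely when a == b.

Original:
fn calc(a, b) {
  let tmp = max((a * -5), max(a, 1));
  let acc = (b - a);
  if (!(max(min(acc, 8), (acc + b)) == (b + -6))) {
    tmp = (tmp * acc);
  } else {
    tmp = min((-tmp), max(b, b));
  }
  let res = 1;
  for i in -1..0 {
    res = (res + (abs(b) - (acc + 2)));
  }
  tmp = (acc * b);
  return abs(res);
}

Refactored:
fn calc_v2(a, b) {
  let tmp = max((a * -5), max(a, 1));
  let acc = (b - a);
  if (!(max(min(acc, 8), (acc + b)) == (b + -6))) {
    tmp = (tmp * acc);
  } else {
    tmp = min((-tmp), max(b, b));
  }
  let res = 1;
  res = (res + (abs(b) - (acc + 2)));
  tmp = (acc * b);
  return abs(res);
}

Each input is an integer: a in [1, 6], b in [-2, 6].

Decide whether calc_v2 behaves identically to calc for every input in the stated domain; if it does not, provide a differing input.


The two are interchangeable: loop structure differs; local variable names differ; statement counts differ, and every declared input agrees.
One worked example (a=3, b=-2) — calc: tmp becomes 3; next acc becomes -5; next (!(max(min(acc, 8), (acc + b)) == (b + -6))) evaluates to true; next tmp becomes -15; next res becomes 1; next at i=-1:; next res becomes 6; next tmp becomes 10; next final value 6; calc_v2: tmp becomes 3; next acc becomes -5; next (!(max(min(acc, 8), (acc + b)) == (b + -6))) evaluates to true; next tmp becomes -15; next res becomes 1; next res becomes 6; next tmp becomes 10; next final value 6; agreement on 6.
An exhaustive pass over the 54 declared inputs shows identical outputs.
verdict: equivalent


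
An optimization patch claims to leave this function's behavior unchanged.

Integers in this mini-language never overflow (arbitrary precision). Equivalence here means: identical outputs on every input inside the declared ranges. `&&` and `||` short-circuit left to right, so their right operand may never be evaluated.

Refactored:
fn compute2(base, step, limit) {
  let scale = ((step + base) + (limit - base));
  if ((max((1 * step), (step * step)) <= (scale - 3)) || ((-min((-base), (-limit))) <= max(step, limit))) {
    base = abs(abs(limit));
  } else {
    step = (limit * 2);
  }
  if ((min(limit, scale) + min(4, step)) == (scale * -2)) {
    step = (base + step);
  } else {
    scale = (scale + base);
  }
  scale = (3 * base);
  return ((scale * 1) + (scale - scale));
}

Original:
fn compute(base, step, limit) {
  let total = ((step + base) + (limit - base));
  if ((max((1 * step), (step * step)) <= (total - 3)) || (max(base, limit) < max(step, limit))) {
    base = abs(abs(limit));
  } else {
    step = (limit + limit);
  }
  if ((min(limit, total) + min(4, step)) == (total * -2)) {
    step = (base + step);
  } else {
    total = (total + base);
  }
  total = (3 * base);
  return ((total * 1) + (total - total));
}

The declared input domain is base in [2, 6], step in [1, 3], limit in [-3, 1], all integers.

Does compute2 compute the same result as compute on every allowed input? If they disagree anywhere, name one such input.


Take base=2, step=2, limit=-3.
compute: total = -1; ((max((1 * step), (step * step)) <= (total - 3)) || (max(base, limit) < max(step, limit))) -> false; step = -6; ((min(limit, total) + min(4, step)) == (total * -2)) -> false; total = 1; total = 6; return 6
compute2: scale = -1; ((max((1 * step), (step * step)) <= (scale - 3)) || ((-min((-base), (-limit))) <= max(step, limit))) -> true; base = 3; ((min(limit, scale) + min(4, step)) == (scale * -2)) -> false; scale = 2; scale = 9; return 9
6 != 9, so the rewrite changes behavior.
verdict: not equivalent; witness: base=2, step=2, limit=-3


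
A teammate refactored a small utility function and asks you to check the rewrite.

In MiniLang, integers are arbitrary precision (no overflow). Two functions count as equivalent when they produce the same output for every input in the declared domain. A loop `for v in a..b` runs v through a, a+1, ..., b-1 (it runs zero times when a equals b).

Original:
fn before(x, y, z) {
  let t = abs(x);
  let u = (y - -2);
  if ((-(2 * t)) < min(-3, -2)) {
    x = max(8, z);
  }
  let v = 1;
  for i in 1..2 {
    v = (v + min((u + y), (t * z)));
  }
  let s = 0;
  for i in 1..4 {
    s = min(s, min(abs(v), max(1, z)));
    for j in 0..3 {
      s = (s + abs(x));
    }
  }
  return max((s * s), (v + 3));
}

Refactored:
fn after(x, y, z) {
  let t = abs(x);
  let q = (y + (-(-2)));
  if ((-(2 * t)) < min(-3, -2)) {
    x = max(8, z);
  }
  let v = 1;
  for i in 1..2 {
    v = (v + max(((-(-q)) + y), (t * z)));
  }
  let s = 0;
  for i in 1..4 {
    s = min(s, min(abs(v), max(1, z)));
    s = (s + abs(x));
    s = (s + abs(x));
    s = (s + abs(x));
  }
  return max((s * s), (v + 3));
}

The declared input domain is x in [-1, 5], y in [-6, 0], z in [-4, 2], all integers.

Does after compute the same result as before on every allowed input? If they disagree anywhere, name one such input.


The rewrite breaks on x=-1, y=-6, z=-1, where the results are 16 and 9.
before: t := 1 | u := -4 | ((-(2 * t)) < min(-3, -2)): false | v := 1 | iter i=1: | v := -9 | s := 0 | iter i=1: | s := 0 | iter j=0: | s := 1 | iter j=1: | s := 2 | iter j=2: | s := 3 | iter i=2: | s := 1 | iter j=0: | s := 2 | iter j=1: | s := 3 | iter j=2: | s := 4 | iter i=3: | s := 1 | iter j=0: | s := 2 | iter j=1: | s := 3 | iter j=2: | s := 4 | result 16
after: t := 1 | q := -4 | ((-(2 * t)) < min(-3, -2)): false | v := 1 | iter i=1: | v := 0 | s := 0 | iter i=1: | s := 0 | s := 1 | s := 2 | s := 3 | iter i=2: | s := 0 | s := 1 | s := 2 | s := 3 | iter i=3: | s := 0 | s := 1 | s := 2 | s := 3 | result 9
verdict: not equivalent; witness: x=-1, y=-6, z=-1


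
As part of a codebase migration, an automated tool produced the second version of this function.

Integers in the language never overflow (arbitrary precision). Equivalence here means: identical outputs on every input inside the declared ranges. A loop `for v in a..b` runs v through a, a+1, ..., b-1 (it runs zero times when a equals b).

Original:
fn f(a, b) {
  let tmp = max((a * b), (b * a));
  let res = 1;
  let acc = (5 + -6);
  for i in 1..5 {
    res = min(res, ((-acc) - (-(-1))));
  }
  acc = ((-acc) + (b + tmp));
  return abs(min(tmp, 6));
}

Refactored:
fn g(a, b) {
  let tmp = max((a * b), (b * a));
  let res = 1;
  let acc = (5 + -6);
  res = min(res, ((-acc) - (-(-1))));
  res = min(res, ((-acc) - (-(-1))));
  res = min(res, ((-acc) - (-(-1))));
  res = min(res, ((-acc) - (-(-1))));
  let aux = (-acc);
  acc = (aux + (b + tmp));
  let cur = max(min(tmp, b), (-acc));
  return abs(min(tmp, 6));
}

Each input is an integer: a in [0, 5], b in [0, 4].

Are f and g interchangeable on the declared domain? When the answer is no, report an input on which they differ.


The two are interchangeable: local variable names differ; and constant usage differs; and arithmetic usage differs; and statement counts differ; and min/max/abs usage differs; and loop structure differs, and every declared input agrees.
Tracing a=3, b=3: f: tmp becomes 9; next res becomes 1; next acc becomes -1; next at i=1:; next res becomes 0; next at i=2:; next res becomes 0; next at i=3:; next res becomes 0; next at i=4:; next res becomes 0; next acc becomes 13; next final value 6 | g: tmp becomes 9; next res becomes 1; next acc becomes -1; next res becomes 0; next res becomes 0; next res becomes 0; next res becomes 0; next aux becomes 1; next acc becomes 13; next cur becomes 3; next final value 6 — matching result 6.
Checked all 30 inputs in the declared domain: the outputs agree on every one.
verdict: equivalent


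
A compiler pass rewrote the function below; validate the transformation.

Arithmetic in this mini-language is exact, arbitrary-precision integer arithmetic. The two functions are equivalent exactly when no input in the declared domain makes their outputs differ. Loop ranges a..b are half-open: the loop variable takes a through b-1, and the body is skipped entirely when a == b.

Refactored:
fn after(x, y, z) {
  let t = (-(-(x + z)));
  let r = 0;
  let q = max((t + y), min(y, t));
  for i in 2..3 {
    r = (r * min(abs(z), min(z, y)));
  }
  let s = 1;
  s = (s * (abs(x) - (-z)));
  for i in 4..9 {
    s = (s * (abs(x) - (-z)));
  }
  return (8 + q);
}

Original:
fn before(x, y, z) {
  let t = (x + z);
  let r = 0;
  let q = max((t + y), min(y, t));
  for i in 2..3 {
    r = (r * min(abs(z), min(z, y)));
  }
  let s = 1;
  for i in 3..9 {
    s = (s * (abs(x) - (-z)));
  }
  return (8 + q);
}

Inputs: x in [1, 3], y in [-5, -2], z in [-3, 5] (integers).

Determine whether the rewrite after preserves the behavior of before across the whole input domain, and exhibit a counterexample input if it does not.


The two are interchangeable: statement counts differ, plus loop structure differs, plus arithmetic usage differs, plus min/max/abs usage differs, and every declared input agrees.
Spot check at x=1, y=-5, z=1 — before: t = 2; r = 0; q = -3; [i=2]; r = 0; s = 1; [i=3]; s = 2; [i=4]; s = 4; [i=5]; s = 8; [i=6]; s = 16; [i=7]; s = 32; [i=8]; s = 64; return 5. after: t = 2; r = 0; q = -3; [i=2]; r = 0; s = 1; s = 2; [i=4]; s = 4; [i=5]; s = 8; [i=6]; s = 16; [i=7]; s = 32; [i=8]; s = 64; return 5. Both give 5.
Sweeping the whole domain (108 inputs) finds no disagreement.
verdict: equivalent


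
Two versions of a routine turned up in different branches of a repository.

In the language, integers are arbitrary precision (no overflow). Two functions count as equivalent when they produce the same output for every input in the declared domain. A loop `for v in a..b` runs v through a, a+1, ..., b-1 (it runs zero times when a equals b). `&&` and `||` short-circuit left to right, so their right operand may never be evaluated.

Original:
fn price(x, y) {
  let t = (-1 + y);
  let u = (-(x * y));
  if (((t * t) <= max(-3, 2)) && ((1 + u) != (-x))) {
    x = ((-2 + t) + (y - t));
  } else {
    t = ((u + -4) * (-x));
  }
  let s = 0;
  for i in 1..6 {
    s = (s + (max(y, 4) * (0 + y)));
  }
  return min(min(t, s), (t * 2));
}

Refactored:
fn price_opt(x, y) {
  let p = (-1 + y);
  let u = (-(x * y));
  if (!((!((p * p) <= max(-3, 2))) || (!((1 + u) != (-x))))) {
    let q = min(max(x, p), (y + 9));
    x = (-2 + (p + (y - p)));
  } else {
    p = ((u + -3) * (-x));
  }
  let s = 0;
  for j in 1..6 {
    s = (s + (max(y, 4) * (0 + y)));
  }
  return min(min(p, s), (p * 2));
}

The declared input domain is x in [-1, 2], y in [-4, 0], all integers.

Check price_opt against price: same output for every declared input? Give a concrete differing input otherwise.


These are not equivalent — on x=-1, y=0 the outputs split (-8 vs -6).
price: t = -1; u = 0; (((t * t) <= max(-3, 2)) && ((1 + u) != (-x))) -> false; t = -4; s = 0; [i=1]; s = 0; [i=2]; s = 0; [i=3]; s = 0; [i=4]; s = 0; [i=5]; s = 0; return -8
price_opt: p = -1; u = 0; (!((!((p * p) <= max(-3, 2))) || (!((1 + u) != (-x))))) -> false; p = -3; s = 0; [j=1]; s = 0; [j=2]; s = 0; [j=3]; s = 0; [j=4]; s = 0; [j=5]; s = 0; return -6
verdict: not equivalent; witness: x=-1, y=0


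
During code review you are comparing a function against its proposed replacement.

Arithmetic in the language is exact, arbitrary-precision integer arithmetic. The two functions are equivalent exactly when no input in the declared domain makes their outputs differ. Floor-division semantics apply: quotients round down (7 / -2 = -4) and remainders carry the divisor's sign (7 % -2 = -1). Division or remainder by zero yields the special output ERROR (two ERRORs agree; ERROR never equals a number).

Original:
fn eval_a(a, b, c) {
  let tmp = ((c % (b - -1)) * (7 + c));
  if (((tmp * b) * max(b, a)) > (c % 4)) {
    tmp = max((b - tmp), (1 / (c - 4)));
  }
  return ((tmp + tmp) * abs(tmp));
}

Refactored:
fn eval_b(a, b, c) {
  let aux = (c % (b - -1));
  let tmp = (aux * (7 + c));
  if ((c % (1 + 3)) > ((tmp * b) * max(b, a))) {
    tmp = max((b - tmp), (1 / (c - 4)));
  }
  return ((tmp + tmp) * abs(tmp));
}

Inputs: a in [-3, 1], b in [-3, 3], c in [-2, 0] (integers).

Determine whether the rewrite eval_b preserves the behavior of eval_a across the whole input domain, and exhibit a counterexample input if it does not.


Consider the input a=-3, b=-3, c=-2.
eval_a: tmp=0, then (((tmp * b) * max(b, a)) > (c % 4)) is false, then returns 0
eval_b: aux=0, then tmp=0, then ((c % (1 + 3)) > ((tmp * b) * max(b, a))) is true, then tmp=-1, then returns -2
0 against -2: the behavior changed.
verdict: not equivalent; witness: a=-3, b=-3, c=-2


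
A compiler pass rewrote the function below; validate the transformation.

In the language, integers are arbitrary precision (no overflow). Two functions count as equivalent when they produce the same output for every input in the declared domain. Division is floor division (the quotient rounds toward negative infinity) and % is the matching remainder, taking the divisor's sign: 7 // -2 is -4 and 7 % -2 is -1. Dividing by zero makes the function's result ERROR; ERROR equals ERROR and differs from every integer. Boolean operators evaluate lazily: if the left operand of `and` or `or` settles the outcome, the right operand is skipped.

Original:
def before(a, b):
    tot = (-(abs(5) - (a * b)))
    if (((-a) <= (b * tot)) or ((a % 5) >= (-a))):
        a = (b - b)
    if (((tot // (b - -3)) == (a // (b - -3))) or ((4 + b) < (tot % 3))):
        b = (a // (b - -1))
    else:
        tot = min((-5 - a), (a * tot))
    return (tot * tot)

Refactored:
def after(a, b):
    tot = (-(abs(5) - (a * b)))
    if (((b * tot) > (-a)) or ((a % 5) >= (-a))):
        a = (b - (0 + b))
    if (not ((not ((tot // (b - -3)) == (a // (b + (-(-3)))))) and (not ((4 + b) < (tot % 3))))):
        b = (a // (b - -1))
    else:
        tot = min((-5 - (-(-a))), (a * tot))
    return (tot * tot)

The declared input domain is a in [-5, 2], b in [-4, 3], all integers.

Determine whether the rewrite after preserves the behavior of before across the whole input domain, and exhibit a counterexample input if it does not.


Whatever the rewrite altered, no input in the stated domain can expose a difference; all 64 inputs agree.
verdict: equivalent


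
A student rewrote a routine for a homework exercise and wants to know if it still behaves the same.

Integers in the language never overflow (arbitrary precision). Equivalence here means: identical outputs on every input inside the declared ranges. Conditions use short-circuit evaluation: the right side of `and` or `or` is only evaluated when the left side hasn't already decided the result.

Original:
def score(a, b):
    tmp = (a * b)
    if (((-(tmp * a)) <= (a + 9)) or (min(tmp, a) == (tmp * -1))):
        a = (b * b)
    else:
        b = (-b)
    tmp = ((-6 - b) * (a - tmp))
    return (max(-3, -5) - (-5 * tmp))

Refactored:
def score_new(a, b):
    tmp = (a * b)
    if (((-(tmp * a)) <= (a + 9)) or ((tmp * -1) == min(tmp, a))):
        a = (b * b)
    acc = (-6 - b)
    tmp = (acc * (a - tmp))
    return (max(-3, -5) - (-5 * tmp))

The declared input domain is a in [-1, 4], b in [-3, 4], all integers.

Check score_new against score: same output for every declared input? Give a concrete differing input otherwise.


Not equivalent: a=2, b=-3 separates them (-363 vs -123).
score: tmp := -6 | (((-(tmp * a)) <= (a + 9)) or (min(tmp, a) == (tmp * -1))): false | b := 3 | tmp := -72 | result -363
score_new: tmp := -6 | (((-(tmp * a)) <= (a + 9)) or ((tmp * -1) == min(tmp, a))): false | acc := -3 | tmp := -24 | result -123
verdict: not equivalent; witness: a=2, b=-3


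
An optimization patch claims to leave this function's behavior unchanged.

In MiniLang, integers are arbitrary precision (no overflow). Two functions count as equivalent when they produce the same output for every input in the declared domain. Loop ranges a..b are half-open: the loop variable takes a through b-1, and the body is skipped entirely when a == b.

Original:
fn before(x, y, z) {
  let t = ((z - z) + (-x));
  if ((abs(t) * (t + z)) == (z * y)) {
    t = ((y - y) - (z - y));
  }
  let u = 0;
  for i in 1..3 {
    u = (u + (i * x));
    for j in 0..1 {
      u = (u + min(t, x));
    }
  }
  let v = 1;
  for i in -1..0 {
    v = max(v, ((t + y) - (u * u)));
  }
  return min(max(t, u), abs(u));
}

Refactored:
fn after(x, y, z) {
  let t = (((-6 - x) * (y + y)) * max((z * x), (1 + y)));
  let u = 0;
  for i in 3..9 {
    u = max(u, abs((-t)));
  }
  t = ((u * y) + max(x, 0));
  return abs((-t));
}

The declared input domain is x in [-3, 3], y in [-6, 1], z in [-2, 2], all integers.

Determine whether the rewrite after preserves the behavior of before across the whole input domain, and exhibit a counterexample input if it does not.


Take x=-3, y=-6, z=-2.
before: t=3, then ((abs(t) * (t + z)) == (z * y)) is false, then u=0, then (i=1), then u=-3, then (j=0), then u=-6, then (i=2), then u=-12, then (j=0), then u=-15, then v=1, then (i=-1), then v=1, then returns 3
after: t=216, then u=0, then (i=3), then u=216, then (i=4), then u=216, then (i=5), then u=216, then (i=6), then u=216, then (i=7), then u=216, then (i=8), then u=216, then t=-1296, then returns 1296
3 vs 1296 — the two versions disagree here.
verdict: not equivalent; witness: x=-3, y=-6, z=-2


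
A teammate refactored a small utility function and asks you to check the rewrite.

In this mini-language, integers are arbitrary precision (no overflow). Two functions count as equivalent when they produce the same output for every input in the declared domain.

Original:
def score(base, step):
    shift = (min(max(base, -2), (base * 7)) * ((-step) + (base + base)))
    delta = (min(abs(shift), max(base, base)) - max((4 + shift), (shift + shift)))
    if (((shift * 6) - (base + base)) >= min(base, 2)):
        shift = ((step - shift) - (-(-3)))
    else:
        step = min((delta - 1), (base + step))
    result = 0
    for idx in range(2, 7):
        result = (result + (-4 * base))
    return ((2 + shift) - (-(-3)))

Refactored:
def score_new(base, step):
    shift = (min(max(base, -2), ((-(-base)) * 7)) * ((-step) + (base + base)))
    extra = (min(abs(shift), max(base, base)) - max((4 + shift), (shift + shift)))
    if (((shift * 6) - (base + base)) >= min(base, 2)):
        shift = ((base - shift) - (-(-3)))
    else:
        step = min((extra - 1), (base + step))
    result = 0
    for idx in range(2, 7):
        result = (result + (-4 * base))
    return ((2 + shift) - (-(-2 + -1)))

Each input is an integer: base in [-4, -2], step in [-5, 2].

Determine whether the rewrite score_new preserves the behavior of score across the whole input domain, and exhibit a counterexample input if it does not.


There is a counterexample at base=-4, step=-5: -93 on one side, -92 on the other.
score: shift=84, then delta=-172, then (((shift * 6) - (base + base)) >= min(base, 2)) is true, then shift=-92, then result=0, then (idx=2), then result=16, then (idx=3), then result=32, then (idx=4), then result=48, then (idx=5), then result=64, then (idx=6), then result=80, then returns -93
score_new: shift=84, then extra=-172, then (((shift * 6) - (base + base)) >= min(base, 2)) is true, then shift=-91, then result=0, then (idx=2), then result=16, then (idx=3), then result=32, then (idx=4), then result=48, then (idx=5), then result=64, then (idx=6), then result=80, then returns -92
verdict: not equivalent; witness: base=-4, step=-5


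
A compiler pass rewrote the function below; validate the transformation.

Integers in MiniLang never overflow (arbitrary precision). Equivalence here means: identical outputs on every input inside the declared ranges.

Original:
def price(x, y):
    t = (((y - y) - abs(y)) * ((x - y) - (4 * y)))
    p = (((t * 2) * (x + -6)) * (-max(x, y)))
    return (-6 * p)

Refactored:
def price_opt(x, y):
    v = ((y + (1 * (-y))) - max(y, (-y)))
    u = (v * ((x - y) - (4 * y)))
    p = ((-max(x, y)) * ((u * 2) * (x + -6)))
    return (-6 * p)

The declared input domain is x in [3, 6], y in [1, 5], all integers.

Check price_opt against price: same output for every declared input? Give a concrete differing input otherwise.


Equivalent — the differences include constant usage differs; and statement counts differ; and arithmetic usage differs; and local variable names differ; and min/max/abs usage differs, yet no declared input distinguishes the two.
One worked example (x=3, y=3) — price: t := 36 | p := 648 | result -3888; price_opt: v := -3 | u := 36 | p := 648 | result -3888; agreement on -3888.
Checked all 20 inputs in the declared domain: the outputs agree on every one.
verdict: equivalent


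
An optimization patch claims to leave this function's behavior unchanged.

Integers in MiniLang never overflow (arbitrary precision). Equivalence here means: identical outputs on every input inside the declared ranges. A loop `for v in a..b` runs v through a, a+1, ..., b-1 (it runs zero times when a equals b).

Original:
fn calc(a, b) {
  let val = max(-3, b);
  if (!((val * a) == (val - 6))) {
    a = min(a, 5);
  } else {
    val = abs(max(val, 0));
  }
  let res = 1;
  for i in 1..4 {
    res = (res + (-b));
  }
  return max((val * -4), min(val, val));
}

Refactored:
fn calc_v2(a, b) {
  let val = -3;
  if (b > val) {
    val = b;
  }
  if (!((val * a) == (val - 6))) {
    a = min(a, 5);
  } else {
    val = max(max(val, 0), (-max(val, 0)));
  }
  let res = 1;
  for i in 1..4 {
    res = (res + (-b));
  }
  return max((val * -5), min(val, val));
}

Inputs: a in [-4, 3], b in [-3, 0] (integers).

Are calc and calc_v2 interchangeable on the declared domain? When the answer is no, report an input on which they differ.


Run the pair on a=-4, b=-3.
calc: val=-3, then (!((val * a) == (val - 6))) is true, then a=-4, then res=1, then (i=1), then res=4, then (i=2), then res=7, then (i=3), then res=10, then returns 12
calc_v2: val=-3, then (b > val) is false, then (!((val * a) == (val - 6))) is true, then a=-4, then res=1, then (i=1), then res=4, then (i=2), then res=7, then (i=3), then res=10, then returns 15
12 vs 15 — the two versions disagree here.
verdict: not equivalent; witness: a=-4, b=-3


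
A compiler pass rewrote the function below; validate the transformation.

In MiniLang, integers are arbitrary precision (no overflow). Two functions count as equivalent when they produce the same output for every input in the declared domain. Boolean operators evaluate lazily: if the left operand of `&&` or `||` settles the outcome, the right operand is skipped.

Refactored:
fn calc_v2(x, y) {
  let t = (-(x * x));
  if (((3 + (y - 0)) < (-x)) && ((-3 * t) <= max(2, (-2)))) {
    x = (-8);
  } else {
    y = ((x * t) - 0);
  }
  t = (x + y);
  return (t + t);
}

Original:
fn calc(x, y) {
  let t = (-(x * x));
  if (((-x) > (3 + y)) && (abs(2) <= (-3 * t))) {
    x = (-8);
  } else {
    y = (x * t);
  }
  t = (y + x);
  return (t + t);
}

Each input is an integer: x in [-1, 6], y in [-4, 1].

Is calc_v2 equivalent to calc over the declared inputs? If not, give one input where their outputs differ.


The rewrite breaks on x=-1, y=-4, where the results are -24 and 0.
calc: t := -1 | (((-x) > (3 + y)) && (abs(2) <= (-3 * t))): true | x := -8 | t := -12 | result -24
calc_v2: t := -1 | (((3 + (y - 0)) < (-x)) && ((-3 * t) <= max(2, (-2)))): false | y := 1 | t := 0 | result 0
verdict: not equivalent; witness: x=-1, y=-4


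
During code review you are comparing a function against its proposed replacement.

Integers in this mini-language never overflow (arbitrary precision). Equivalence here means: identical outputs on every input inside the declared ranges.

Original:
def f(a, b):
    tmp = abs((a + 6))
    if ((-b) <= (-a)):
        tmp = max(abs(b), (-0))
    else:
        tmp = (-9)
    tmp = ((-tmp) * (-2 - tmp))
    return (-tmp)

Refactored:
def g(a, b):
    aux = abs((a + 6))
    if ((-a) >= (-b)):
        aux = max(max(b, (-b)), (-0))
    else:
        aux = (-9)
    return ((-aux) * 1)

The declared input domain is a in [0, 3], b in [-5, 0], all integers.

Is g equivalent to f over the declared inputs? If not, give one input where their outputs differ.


At a=0, b=-5: f gives -63, g gives 9.
verdict: not equivalent; witness: a=0, b=-5
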